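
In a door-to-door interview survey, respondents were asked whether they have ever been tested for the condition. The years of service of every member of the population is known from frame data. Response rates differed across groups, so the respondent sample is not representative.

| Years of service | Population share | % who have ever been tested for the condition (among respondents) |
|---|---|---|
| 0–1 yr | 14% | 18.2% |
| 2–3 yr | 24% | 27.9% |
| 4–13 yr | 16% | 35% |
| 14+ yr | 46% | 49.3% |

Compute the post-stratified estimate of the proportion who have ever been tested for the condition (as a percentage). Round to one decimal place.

37.5%

Each cell contributes population-share × respondent value:
  0–1 yr: 0.14 × 18.2 = 2.548
  2–3 yr: 0.24 × 27.9 = 6.696
  4–13 yr: 0.16 × 35 = 5.6
  14+ yr: 0.46 × 49.3 = 22.678
Post-stratified estimate = 37.522 → 37.5%.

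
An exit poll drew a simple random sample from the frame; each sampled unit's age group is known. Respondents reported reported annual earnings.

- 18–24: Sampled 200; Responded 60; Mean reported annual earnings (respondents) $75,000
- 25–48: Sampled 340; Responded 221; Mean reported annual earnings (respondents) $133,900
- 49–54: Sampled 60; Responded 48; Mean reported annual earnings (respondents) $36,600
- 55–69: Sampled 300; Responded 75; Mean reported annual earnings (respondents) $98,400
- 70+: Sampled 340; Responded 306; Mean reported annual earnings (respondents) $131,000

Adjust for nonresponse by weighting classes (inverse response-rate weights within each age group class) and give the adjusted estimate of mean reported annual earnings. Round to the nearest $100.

Response rates by class: 18–24 60/200 = 30%, 25–48 221/340 = 65%, 49–54 48/60 = 80%, 55–69 75/300 = 25%, 70+ 306/340 = 90%.
Each respondent's weight = sampled/responded in their class; summing within a class gives n_sampled, so:
  18–24: 200 × 75,000 = 15,000,000
  25–48: 340 × 133,900 = 45,526,000
  49–54: 60 × 36,600 = 2,196,000
  55–69: 300 × 98,400 = 29,520,000
  70+: 340 × 131,000 = 44,540,000
Adjusted estimate = 136,782,000 / 1,240 = 110308 → $110,300.

$110,300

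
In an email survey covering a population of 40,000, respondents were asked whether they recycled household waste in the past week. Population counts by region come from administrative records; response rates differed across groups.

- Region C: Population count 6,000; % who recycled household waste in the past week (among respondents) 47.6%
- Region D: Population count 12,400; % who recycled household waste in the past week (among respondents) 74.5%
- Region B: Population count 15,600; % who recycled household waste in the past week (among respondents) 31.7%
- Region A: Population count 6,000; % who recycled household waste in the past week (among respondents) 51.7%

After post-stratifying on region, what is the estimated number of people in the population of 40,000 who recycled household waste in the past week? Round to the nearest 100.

Apply each group's respondent rate to its population count:
  Region C: 6,000 × 47.6% = 2856
  Region D: 12,400 × 74.5% = 9238
  Region B: 15,600 × 31.7% = 4945.2
  Region A: 6,000 × 51.7% = 3102
Estimated total = 20141.2 → 20,100.

20,100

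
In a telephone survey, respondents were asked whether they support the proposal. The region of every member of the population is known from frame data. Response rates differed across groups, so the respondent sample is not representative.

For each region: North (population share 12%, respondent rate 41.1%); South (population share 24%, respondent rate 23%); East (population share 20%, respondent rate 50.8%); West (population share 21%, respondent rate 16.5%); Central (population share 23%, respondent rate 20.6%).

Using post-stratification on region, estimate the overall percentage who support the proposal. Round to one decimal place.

28.8%

Post-stratification weights by population share, not respondent share:
  North: 0.12 × 41.1 = 4.932
  South: 0.24 × 23 = 5.52
  East: 0.2 × 50.8 = 10.16
  West: 0.21 × 16.5 = 3.465
  Central: 0.23 × 20.6 = 4.738
Post-stratified estimate = 28.815 → 28.8%.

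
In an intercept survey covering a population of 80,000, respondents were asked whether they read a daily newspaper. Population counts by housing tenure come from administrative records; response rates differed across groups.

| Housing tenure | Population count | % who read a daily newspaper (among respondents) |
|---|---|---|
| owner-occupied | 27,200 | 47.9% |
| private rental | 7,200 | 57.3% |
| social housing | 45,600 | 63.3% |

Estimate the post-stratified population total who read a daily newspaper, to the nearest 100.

Estimated count per cell = population count × respondent percentage:
  owner-occupied: 27,200 × 47.9% = 13028.8
  private rental: 7,200 × 57.3% = 4125.6
  social housing: 45,600 × 63.3% = 28864.8
Estimated total = 46019.2 → 46,000.

46,000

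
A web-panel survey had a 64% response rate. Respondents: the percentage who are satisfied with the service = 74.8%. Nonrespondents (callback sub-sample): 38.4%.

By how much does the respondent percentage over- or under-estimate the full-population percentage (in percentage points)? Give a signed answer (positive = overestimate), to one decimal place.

+13.1 percentage points

Nonresponse fraction = 1 − 0.64 = 0.36.
Bias = (nonresponse fraction) × (respondent percentage − nonrespondent percentage)
     = 0.36 × (74.8 − 38.4) = 0.36 × 36.4 = 13.104.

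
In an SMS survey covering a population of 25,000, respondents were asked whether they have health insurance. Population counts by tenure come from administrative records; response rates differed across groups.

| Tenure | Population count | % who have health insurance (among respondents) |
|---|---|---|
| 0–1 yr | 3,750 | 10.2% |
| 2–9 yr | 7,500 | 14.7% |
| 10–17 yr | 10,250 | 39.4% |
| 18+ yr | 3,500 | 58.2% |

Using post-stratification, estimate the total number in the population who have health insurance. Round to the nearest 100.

7,600

Estimated count per cell = population count × respondent percentage:
  0–1 yr: 3,750 × 10.2% = 382.5
  2–9 yr: 7,500 × 14.7% = 1102.5
  10–17 yr: 10,250 × 39.4% = 4038.5
  18+ yr: 3,500 × 58.2% = 2037
Estimated total = 7560.5 → 7,600.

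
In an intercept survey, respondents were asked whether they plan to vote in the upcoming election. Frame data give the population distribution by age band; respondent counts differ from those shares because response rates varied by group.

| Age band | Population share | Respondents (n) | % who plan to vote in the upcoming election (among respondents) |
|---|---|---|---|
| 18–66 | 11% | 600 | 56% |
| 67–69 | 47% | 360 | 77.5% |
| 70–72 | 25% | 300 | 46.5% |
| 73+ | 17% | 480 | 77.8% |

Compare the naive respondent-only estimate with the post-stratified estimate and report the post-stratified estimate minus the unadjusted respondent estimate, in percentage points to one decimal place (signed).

+2.6 percentage points

Unadjusted (pooled respondent) estimate weights by respondent counts:
  (600/1740)×56 + (360/1740)×77.5 + (300/1740)×46.5 + (480/1740)×77.8 = 64.8241%
Reweighting by population age band shares:
  0.11×56 + 0.47×77.5 + 0.25×46.5 + 0.17×77.8 = 67.436%
Difference = 67.436 − 64.8241 = 2.6119 pp.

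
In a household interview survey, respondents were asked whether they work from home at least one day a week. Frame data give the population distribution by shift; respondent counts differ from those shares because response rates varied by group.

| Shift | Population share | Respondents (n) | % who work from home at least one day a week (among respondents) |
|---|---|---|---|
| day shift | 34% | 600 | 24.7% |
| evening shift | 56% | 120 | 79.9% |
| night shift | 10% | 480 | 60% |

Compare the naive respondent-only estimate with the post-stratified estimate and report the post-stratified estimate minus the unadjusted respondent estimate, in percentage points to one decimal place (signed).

+14.8 percentage points

Naive respondent-only estimate (weights = respondent counts):
  (600/1200)×24.7 + (120/1200)×79.9 + (480/1200)×60 = 44.34%
Reweighting by population shift shares:
  0.34×24.7 + 0.56×79.9 + 0.1×60 = 59.142%
Difference = 59.142 − 44.34 = 14.802 pp.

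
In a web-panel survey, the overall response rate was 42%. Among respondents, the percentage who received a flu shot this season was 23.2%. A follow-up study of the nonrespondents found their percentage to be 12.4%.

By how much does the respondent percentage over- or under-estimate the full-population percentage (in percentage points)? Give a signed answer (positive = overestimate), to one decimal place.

+6.3 percentage points

Nonresponse fraction = 1 − 0.42 = 0.58.
Bias = (nonresponse fraction) × (respondent percentage − nonrespondent percentage)
     = 0.58 × (23.2 − 12.4) = 0.58 × 10.8 = 6.264.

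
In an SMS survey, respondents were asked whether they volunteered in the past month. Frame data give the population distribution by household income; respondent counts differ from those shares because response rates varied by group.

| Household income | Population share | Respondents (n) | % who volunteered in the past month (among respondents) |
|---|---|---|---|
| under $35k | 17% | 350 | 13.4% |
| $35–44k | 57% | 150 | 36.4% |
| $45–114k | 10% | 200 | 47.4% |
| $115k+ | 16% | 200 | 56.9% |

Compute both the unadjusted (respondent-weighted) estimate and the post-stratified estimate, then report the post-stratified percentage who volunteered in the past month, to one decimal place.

Naive respondent-only estimate (weights = respondent counts):
  (350/900)×13.4 + (150/900)×36.4 + (200/900)×47.4 + (200/900)×56.9 = 34.4556%
Post-stratifying to population shares instead:
  0.17×13.4 + 0.57×36.4 + 0.1×47.4 + 0.16×56.9 = 36.87%

36.9%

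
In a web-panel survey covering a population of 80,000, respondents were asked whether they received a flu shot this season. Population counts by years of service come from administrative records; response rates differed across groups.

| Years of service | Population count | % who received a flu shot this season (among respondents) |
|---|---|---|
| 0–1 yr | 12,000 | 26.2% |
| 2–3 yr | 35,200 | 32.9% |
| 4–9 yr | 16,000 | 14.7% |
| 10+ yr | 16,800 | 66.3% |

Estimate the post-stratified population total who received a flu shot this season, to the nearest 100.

28,200

Estimated count per cell = population count × respondent percentage:
  0–1 yr: 12,000 × 26.2% = 3144
  2–3 yr: 35,200 × 32.9% = 11580.8
  4–9 yr: 16,000 × 14.7% = 2352
  10+ yr: 16,800 × 66.3% = 11138.4
Estimated total = 28215.2 → 28,200.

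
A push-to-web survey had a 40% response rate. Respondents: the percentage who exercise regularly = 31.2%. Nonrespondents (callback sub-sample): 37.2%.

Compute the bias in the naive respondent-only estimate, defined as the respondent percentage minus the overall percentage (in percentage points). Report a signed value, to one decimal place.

Nonresponse fraction = 1 − 0.4 = 0.6.
Bias = (nonresponse fraction) × (respondent percentage − nonrespondent percentage)
     = 0.6 × (31.2 − 37.2) = 0.6 × -6 = -3.6.

-3.6 percentage points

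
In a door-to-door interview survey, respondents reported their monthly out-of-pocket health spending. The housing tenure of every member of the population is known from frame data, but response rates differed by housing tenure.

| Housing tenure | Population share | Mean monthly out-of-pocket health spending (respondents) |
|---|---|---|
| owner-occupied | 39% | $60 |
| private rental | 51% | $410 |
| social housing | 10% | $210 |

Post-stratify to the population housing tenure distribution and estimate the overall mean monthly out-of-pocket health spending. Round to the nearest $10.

Reweight to the known housing tenure distribution:
  owner-occupied: 0.39 × 60 = 23.4
  private rental: 0.51 × 410 = 209.1
  social housing: 0.1 × 210 = 21
Post-stratified estimate = 253.5 → $250.

$250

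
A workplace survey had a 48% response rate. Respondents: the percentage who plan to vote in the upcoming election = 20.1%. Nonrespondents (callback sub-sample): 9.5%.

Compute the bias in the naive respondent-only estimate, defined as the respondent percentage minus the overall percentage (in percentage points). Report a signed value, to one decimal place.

Nonresponse fraction = 1 − 0.48 = 0.52.
Bias = (nonresponse fraction) × (respondent percentage − nonrespondent percentage)
     = 0.52 × (20.1 − 9.5) = 0.52 × 10.6 = 5.512.

+5.5 percentage points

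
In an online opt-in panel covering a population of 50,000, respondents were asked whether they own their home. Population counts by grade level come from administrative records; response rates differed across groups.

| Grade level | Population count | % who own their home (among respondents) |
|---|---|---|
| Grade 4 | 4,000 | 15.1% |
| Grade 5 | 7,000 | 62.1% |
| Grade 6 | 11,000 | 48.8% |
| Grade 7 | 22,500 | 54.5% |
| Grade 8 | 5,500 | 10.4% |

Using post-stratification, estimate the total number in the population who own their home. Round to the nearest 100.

Apply each group's respondent rate to its population count:
  Grade 4: 4,000 × 15.1% = 604
  Grade 5: 7,000 × 62.1% = 4347
  Grade 6: 11,000 × 48.8% = 5368
  Grade 7: 22,500 × 54.5% = 12262.5
  Grade 8: 5,500 × 10.4% = 572
Estimated total = 23153.5 → 23,200.

23,200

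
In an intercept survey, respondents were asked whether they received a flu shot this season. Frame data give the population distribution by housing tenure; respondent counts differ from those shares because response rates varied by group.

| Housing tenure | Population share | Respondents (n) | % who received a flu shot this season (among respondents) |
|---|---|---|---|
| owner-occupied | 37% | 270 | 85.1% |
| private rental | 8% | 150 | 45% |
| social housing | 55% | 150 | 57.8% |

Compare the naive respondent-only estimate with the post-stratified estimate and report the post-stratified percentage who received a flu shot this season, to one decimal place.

66.9%

Naive respondent-only estimate (weights = respondent counts):
  (270/570)×85.1 + (150/570)×45 + (150/570)×57.8 = 67.3632%
Post-stratifying to population shares instead:
  0.37×85.1 + 0.08×45 + 0.55×57.8 = 66.877%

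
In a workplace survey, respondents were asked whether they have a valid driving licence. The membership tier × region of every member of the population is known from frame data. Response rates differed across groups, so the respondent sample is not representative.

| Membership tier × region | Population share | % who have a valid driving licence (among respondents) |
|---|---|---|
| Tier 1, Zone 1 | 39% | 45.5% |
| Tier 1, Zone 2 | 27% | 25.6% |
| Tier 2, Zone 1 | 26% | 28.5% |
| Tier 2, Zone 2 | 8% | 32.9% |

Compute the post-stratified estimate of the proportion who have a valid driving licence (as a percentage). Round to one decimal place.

34.7%

Reweight to the known membership tier × region distribution:
  Tier 1, Zone 1: 0.39 × 45.5 = 17.745
  Tier 1, Zone 2: 0.27 × 25.6 = 6.912
  Tier 2, Zone 1: 0.26 × 28.5 = 7.41
  Tier 2, Zone 2: 0.08 × 32.9 = 2.632
Post-stratified estimate = 34.699 → 34.7%.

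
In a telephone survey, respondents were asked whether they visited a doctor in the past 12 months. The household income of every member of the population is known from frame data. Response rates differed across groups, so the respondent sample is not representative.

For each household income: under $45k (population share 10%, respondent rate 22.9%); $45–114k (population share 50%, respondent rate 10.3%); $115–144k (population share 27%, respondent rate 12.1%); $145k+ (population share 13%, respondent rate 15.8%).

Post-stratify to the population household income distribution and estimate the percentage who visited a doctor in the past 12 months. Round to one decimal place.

12.8%

Post-stratification weights by population share, not respondent share:
  under $45k: 0.1 × 22.9 = 2.29
  $45–114k: 0.5 × 10.3 = 5.15
  $115–144k: 0.27 × 12.1 = 3.267
  $145k+: 0.13 × 15.8 = 2.054
Post-stratified estimate = 12.761 → 12.8%.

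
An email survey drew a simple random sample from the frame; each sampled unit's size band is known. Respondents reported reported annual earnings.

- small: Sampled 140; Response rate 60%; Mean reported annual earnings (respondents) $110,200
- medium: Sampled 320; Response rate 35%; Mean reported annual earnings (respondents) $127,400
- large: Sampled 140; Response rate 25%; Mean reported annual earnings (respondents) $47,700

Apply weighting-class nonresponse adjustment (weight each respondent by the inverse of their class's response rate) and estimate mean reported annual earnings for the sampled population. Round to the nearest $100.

Weighting each respondent by the inverse class response rate inflates each class back to its sampled size, so the class weight is n_sampled:
  small: 140 × 110,200 = 15,428,000
  medium: 320 × 127,400 = 40,768,000
  large: 140 × 47,700 = 6,678,000
Adjusted estimate = 62,874,000 / 600 = 104,790 → $104,800.

$104,800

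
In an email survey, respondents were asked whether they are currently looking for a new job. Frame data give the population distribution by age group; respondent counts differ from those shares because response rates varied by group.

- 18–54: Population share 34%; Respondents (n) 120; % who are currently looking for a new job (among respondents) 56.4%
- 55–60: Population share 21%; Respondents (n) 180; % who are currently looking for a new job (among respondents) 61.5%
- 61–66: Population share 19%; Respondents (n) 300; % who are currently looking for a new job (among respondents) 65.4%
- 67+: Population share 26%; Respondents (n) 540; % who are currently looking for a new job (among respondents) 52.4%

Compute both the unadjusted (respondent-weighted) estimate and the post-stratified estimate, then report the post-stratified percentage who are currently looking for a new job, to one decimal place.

Without adjustment, the pooled respondent share is:
  (120/1140)×56.4 + (180/1140)×61.5 + (300/1140)×65.4 + (540/1140)×52.4 = 57.6789%
Reweighting by population age group shares:
  0.34×56.4 + 0.21×61.5 + 0.19×65.4 + 0.26×52.4 = 58.141%

58.1%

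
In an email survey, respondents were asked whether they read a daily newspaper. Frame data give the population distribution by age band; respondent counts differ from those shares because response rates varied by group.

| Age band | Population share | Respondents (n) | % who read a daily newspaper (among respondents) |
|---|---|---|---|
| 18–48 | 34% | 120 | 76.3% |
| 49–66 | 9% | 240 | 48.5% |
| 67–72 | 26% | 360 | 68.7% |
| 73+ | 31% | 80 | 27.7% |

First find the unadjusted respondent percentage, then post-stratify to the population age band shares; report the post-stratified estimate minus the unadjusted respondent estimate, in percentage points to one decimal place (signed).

Without adjustment, the pooled respondent share is:
  (120/800)×76.3 + (240/800)×48.5 + (360/800)×68.7 + (80/800)×27.7 = 59.68%
Reweighting by population age band shares:
  0.34×76.3 + 0.09×48.5 + 0.26×68.7 + 0.31×27.7 = 56.756%
Difference = 56.756 − 59.68 = -2.924 pp.

-2.9 percentage points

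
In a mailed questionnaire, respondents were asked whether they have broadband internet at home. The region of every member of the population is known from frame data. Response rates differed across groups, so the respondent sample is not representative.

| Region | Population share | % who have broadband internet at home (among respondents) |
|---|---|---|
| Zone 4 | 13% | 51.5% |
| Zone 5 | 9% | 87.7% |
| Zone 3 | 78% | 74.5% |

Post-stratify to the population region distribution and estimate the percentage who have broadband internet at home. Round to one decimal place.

Weight each group's respondent value by its population share:
  Zone 4: 0.13 × 51.5 = 6.695
  Zone 5: 0.09 × 87.7 = 7.893
  Zone 3: 0.78 × 74.5 = 58.11
Post-stratified estimate = 72.698 → 72.7%.

72.7%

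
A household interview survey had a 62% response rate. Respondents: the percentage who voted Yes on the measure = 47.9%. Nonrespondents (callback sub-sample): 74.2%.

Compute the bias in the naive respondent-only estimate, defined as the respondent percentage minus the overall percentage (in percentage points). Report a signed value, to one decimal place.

-10.0 percentage points

Nonresponse fraction = 1 − 0.62 = 0.38.
Bias = (nonresponse fraction) × (respondent percentage − nonrespondent percentage)
     = 0.38 × (47.9 − 74.2) = 0.38 × -26.3 = -9.994.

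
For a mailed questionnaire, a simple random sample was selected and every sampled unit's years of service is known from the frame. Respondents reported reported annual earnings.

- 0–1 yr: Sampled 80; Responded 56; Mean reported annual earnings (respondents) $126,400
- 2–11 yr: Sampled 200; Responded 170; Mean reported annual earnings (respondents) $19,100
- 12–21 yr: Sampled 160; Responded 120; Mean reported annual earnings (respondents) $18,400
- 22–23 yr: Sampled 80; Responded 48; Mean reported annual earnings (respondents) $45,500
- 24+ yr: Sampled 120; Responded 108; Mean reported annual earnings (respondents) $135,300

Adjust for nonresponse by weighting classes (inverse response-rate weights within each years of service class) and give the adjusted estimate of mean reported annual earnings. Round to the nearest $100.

Response rates by class: 0–1 yr 56/80 = 70%, 2–11 yr 170/200 = 85%, 12–21 yr 120/160 = 75%, 22–23 yr 48/80 = 60%, 24+ yr 108/120 = 90%.
Each respondent's weight = sampled/responded in their class; summing within a class gives n_sampled, so:
  0–1 yr: 80 × 126,400 = 10,112,000
  2–11 yr: 200 × 19,100 = 3,820,000
  12–21 yr: 160 × 18,400 = 2,944,000
  22–23 yr: 80 × 45,500 = 3,640,000
  24+ yr: 120 × 135,300 = 16,236,000
Adjusted estimate = 36,752,000 / 640 = 57,425 → $57,400.

$57,400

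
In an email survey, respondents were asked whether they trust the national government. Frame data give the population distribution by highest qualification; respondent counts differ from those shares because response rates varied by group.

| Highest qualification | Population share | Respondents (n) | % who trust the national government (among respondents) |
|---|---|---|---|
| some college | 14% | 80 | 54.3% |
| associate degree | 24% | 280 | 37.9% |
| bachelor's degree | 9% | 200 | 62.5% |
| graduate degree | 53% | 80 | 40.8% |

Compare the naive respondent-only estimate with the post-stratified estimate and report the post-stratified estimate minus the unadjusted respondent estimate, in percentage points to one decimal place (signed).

-4.1 percentage points

Naive respondent-only estimate (weights = respondent counts):
  (80/640)×54.3 + (280/640)×37.9 + (200/640)×62.5 + (80/640)×40.8 = 48%
Reweighting by population highest qualification shares:
  0.14×54.3 + 0.24×37.9 + 0.09×62.5 + 0.53×40.8 = 43.947%
Difference = 43.947 − 48 = -4.053 pp.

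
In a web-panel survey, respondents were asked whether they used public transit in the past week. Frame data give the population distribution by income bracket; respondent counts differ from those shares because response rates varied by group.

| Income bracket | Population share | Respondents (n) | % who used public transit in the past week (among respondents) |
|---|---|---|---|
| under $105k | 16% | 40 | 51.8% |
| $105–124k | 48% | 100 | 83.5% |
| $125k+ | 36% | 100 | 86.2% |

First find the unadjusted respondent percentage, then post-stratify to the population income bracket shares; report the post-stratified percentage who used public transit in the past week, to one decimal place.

Unadjusted (pooled respondent) estimate weights by respondent counts:
  (40/240)×51.8 + (100/240)×83.5 + (100/240)×86.2 = 79.3417%
Reweighting by population income bracket shares:
  0.16×51.8 + 0.48×83.5 + 0.36×86.2 = 79.4%

79.4%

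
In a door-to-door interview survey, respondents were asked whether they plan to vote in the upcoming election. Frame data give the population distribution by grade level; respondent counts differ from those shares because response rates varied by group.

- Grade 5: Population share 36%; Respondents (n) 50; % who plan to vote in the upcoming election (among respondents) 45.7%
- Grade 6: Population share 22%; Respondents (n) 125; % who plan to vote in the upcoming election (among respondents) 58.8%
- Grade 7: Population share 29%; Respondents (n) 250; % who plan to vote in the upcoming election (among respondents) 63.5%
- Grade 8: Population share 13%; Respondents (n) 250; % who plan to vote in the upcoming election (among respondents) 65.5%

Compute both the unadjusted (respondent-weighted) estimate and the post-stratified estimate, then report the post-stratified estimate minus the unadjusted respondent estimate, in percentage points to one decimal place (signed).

-5.7 percentage points

Naive respondent-only estimate (weights = respondent counts):
  (50/675)×45.7 + (125/675)×58.8 + (250/675)×63.5 + (250/675)×65.5 = 62.0519%
Post-stratifying to population shares instead:
  0.36×45.7 + 0.22×58.8 + 0.29×63.5 + 0.13×65.5 = 56.318%
Difference = 56.318 − 62.0519 = -5.7339 pp.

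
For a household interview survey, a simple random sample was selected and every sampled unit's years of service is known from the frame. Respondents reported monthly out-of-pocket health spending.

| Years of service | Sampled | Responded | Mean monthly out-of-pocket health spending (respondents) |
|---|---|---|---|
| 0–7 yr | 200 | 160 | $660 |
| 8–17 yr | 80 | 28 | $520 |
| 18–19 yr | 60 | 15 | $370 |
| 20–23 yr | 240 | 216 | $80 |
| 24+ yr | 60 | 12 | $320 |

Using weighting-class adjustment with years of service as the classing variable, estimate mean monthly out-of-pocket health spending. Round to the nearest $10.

Class response rates: 0–7 yr 160/200 = 80%, 8–17 yr 28/80 = 35%, 18–19 yr 15/60 = 25%, 20–23 yr 216/240 = 90%, 24+ yr 12/60 = 20%.
Weighting each respondent by the inverse class response rate inflates each class back to its sampled size, so the class weight is n_sampled:
  0–7 yr: 200 × 660 = 132,000
  8–17 yr: 80 × 520 = 41,600
  18–19 yr: 60 × 370 = 22,200
  20–23 yr: 240 × 80 = 19,200
  24+ yr: 60 × 320 = 19,200
Adjusted estimate = 234,200 / 640 = 365.938 → $370.

$370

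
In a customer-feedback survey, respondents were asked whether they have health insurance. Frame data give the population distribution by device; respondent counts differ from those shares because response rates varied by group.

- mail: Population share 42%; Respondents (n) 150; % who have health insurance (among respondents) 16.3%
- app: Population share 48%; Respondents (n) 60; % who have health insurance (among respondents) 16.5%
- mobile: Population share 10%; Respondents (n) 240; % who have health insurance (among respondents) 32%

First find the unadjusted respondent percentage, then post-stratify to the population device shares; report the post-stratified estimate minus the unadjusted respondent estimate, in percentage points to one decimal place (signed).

-6.7 percentage points

Unadjusted (pooled respondent) estimate weights by respondent counts:
  (150/450)×16.3 + (60/450)×16.5 + (240/450)×32 = 24.7%
Post-stratified estimate weights by population shares:
  0.42×16.3 + 0.48×16.5 + 0.1×32 = 17.966%
Difference = 17.966 − 24.7 = -6.734 pp.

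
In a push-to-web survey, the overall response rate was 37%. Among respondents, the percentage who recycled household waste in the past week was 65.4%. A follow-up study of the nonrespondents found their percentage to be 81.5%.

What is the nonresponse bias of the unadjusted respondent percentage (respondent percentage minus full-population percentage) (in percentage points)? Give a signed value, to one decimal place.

Nonresponse fraction = 1 − 0.37 = 0.63.
Bias = (nonresponse fraction) × (respondent percentage − nonrespondent percentage)
     = 0.63 × (65.4 − 81.5) = 0.63 × -16.1 = -10.143.

-10.1 percentage points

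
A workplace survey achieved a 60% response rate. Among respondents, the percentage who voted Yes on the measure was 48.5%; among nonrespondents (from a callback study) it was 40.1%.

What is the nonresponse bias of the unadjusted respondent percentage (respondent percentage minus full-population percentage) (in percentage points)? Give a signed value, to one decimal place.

Nonresponse fraction = 1 − 0.6 = 0.4.
Bias = (nonresponse fraction) × (respondent percentage − nonrespondent percentage)
     = 0.4 × (48.5 − 40.1) = 0.4 × 8.4 = 3.36.

+3.4 percentage points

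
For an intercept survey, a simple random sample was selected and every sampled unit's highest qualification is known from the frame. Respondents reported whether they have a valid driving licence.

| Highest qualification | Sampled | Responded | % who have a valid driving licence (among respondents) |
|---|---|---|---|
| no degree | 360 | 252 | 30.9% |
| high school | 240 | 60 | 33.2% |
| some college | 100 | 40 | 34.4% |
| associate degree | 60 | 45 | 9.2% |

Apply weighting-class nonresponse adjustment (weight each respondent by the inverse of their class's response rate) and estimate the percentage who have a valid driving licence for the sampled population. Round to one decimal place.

30.4%

Response rates by class: no degree 252/360 = 70%, high school 60/240 = 25%, some college 40/100 = 40%, associate degree 45/60 = 75%.
With weight = n_sampled/n_responded per class, the weighted class total is n_sampled:
  no degree: 360 × 30.9 = 11,124
  high school: 240 × 33.2 = 7968
  some college: 100 × 34.4 = 3440
  associate degree: 60 × 9.2 = 552
Adjusted estimate = 23,084 / 760 = 30.3737 → 30.4%.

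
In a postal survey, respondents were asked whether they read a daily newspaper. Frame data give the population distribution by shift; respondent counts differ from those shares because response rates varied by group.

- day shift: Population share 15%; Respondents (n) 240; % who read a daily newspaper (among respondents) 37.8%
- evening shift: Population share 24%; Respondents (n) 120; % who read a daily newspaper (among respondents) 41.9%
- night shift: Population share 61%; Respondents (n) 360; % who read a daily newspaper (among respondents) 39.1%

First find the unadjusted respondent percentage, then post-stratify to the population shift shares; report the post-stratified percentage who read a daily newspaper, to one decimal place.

39.6%

Naive respondent-only estimate (weights = respondent counts):
  (240/720)×37.8 + (120/720)×41.9 + (360/720)×39.1 = 39.1333%
Reweighting by population shift shares:
  0.15×37.8 + 0.24×41.9 + 0.61×39.1 = 39.577%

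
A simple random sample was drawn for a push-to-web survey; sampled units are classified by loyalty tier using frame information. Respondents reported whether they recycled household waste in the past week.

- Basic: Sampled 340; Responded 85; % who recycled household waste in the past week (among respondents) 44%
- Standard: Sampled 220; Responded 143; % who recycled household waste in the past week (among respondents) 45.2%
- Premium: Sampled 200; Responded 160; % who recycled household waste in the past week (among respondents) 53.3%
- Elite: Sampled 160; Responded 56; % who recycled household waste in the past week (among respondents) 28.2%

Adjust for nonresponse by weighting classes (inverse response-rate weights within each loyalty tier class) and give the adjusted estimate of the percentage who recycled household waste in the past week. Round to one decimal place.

43.6%

Response rates by class: Basic 85/340 = 25%, Standard 143/220 = 65%, Premium 160/200 = 80%, Elite 56/160 = 35%.
Each respondent's weight = sampled/responded in their class; summing within a class gives n_sampled, so:
  Basic: 340 × 44 = 14,960
  Standard: 220 × 45.2 = 9944
  Premium: 200 × 53.3 = 10,660
  Elite: 160 × 28.2 = 4512
Adjusted estimate = 40,076 / 920 = 43.5609 → 43.6%.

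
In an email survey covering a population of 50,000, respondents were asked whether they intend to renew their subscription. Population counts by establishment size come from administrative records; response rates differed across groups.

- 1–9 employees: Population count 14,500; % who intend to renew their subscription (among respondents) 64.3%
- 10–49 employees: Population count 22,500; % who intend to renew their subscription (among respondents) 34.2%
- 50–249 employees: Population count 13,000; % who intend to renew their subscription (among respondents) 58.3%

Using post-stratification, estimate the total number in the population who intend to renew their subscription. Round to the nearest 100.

Estimated count per cell = population count × respondent percentage:
  1–9 employees: 14,500 × 64.3% = 9323.5
  10–49 employees: 22,500 × 34.2% = 7695
  50–249 employees: 13,000 × 58.3% = 7579
Estimated total = 24597.5 → 24,600.

24,600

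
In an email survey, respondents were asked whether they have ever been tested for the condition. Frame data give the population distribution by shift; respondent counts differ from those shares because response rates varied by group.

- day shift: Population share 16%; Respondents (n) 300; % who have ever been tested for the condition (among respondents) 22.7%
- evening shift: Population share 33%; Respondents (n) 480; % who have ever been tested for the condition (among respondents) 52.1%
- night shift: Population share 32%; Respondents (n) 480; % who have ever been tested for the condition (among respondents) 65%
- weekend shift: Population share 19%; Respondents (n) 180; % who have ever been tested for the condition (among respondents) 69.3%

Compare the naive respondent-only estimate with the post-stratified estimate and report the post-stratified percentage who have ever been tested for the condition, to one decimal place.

Without adjustment, the pooled respondent share is:
  (300/1440)×22.7 + (480/1440)×52.1 + (480/1440)×65 + (180/1440)×69.3 = 52.425%
Post-stratifying to population shares instead:
  0.16×22.7 + 0.33×52.1 + 0.32×65 + 0.19×69.3 = 54.792%

54.8%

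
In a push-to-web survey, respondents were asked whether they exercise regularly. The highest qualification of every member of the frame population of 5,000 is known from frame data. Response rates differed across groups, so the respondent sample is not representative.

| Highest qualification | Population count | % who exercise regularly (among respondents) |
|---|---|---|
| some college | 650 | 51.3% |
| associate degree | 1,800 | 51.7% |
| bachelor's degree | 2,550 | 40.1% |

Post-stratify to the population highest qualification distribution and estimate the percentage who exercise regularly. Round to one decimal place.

45.7%

Weight each group's respondent value by its population share:
  some college: (650/5,000) × 51.3 = 6.669
  associate degree: (1,800/5,000) × 51.7 = 18.612
  bachelor's degree: (2,550/5,000) × 40.1 = 20.451
Post-stratified estimate = 45.732 → 45.7%.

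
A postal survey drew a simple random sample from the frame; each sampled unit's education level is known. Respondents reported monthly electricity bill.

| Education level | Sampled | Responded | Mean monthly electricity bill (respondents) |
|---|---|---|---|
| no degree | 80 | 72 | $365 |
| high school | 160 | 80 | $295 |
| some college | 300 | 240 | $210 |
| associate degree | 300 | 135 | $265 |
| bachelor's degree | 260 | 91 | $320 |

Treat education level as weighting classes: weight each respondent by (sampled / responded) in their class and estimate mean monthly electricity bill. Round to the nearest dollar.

$275

Response rates by class: no degree 72/80 = 90%, high school 80/160 = 50%, some college 240/300 = 80%, associate degree 135/300 = 45%, bachelor's degree 91/260 = 35%.
Inverse-response-rate weighting restores each class to its sampled count, so class totals weight by n_sampled:
  no degree: 80 × 365 = 29,200
  high school: 160 × 295 = 47,200
  some college: 300 × 210 = 63,000
  associate degree: 300 × 265 = 79,500
  bachelor's degree: 260 × 320 = 83,200
Adjusted estimate = 302,100 / 1,100 = 274.636 → $275.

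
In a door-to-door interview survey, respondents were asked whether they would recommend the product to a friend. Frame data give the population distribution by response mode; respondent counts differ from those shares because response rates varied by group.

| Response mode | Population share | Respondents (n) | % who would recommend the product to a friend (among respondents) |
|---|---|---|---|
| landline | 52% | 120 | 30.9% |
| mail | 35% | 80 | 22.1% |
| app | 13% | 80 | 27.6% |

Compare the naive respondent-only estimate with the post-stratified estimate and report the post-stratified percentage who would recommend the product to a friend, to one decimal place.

27.4%

Unadjusted (pooled respondent) estimate weights by respondent counts:
  (120/280)×30.9 + (80/280)×22.1 + (80/280)×27.6 = 27.4429%
Post-stratified estimate weights by population shares:
  0.52×30.9 + 0.35×22.1 + 0.13×27.6 = 27.391%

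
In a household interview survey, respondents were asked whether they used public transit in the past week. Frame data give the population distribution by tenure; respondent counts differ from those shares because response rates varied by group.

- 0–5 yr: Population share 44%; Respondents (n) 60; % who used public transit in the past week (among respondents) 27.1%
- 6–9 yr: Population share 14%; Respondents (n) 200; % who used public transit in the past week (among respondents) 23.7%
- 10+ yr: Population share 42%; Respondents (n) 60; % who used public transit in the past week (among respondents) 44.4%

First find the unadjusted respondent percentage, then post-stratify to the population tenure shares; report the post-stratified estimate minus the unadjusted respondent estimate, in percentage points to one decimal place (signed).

Without adjustment, the pooled respondent share is:
  (60/320)×27.1 + (200/320)×23.7 + (60/320)×44.4 = 28.2188%
Post-stratifying to population shares instead:
  0.44×27.1 + 0.14×23.7 + 0.42×44.4 = 33.89%
Difference = 33.89 − 28.2188 = 5.6713 pp.

+5.7 percentage points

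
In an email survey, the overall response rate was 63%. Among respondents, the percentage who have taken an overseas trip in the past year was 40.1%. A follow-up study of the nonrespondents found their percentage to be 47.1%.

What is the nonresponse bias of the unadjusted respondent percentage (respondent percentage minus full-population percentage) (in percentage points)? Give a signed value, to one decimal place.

Nonresponse fraction = 1 − 0.63 = 0.37.
Bias = (nonresponse fraction) × (respondent percentage − nonrespondent percentage)
     = 0.37 × (40.1 − 47.1) = 0.37 × -7 = -2.59.

-2.6 percentage points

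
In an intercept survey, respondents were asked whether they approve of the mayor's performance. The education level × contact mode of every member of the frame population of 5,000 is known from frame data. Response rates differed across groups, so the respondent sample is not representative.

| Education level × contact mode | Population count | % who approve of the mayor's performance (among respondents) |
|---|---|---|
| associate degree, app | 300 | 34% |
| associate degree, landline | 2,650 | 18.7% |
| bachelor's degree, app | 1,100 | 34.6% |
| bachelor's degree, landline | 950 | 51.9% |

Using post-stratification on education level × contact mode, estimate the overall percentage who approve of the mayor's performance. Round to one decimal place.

Each cell contributes population-share × respondent value:
  associate degree, app: (300/5,000) × 34 = 2.04
  associate degree, landline: (2,650/5,000) × 18.7 = 9.911
  bachelor's degree, app: (1,100/5,000) × 34.6 = 7.612
  bachelor's degree, landline: (950/5,000) × 51.9 = 9.861
Post-stratified estimate = 29.424 → 29.4%.

29.4%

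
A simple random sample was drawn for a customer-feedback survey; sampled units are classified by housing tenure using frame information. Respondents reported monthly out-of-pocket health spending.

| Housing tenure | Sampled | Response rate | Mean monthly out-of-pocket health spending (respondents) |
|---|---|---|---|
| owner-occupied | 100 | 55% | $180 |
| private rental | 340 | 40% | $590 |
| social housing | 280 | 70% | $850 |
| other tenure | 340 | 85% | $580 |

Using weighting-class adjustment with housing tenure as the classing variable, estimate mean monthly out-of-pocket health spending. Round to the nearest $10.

$620

Inverse-response-rate weighting restores each class to its sampled count, so class totals weight by n_sampled:
  owner-occupied: 100 × 180 = 18,000
  private rental: 340 × 590 = 200,600
  social housing: 280 × 850 = 238,000
  other tenure: 340 × 580 = 197,200
Adjusted estimate = 653,800 / 1,060 = 616.792 → $620.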